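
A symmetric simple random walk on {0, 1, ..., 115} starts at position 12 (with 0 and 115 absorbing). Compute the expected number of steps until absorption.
E[τ | X_0 = 12] = 1236

Let v_k = E[τ | X_0 = k]. Boundary: v_0 = v_115 = 0. Recurrence: v_k = 1 + (v_{k-1} + v_{k+1})/2 for 1 ≤ k ≤ 114. The particular solution to v_k − (v_{k-1} + v_{k+1})/2 = 1 is v_k = −k^2. Adding homogeneous solution A + B k and matching boundaries gives v_k = k (115 − k). Substituting k = 12: v_12 = 12 · 103 = 1236.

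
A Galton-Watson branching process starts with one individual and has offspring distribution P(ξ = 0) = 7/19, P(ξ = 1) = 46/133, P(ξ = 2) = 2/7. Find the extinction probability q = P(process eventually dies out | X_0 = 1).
q = 1

Mean offspring μ = 0·7/19 + 1·46/133 + 2·2/7 = 122/133 ≤ 1. For μ ≤ 1 with offspring not concentrated at 1, the Galton-Watson process goes extinct almost surely, so q = 1.
(Algebraic check: The pgf is f(s) = 7/19 + 46/133·s + 2/7·s². The extinction probability q is the smallest fixed point of f in [0, 1]. Setting s = f(s):
  2/7·s² + (46/133 − 1)·s + 7/19 = 0
  2/7·s² − (7/19 + 2/7)·s + 7/19 = 0
which factors as (s − 1)·(2/7·s − 7/19) = 0, giving roots s = 1 and s = (7/19)/(2/7) = 49/38. Since 49/38 ≥ 1, the smallest root in [0, 1] is s = 1.)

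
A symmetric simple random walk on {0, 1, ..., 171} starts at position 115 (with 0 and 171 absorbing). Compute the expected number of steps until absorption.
E[τ | X_0 = 115] = 6440

Let v_k = E[τ | X_0 = k]. Boundary: v_0 = v_171 = 0. Recurrence: v_k = 1 + (v_{k-1} + v_{k+1})/2 for 1 ≤ k ≤ 170. The particular solution to v_k − (v_{k-1} + v_{k+1})/2 = 1 is v_k = −k^2. Adding homogeneous solution A + B k and matching boundaries gives v_k = k (171 − k). Substituting k = 115: v_115 = 115 · 56 = 6440.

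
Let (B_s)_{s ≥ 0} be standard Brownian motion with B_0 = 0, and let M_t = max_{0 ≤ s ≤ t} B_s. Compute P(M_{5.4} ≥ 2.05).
P(M_{5.4} ≥ 2.05) = 2·P(B_{5.4} ≥ 2.05) = 2(1 − Φ(2.05/√5.4)) ≈ 0.3777

By the reflection principle for Brownian motion, P(M_t ≥ a) = 2 · P(B_t ≥ a) for a ≥ 0. Since B_t ~ N(0, t), P(B_t ≥ 2.05) = 1 − Φ(2.05/√t) = 1 − Φ(2.05/√5.4) = 1 − Φ(0.8822). So
  P(M_{5.4} ≥ 2.05) = 2(1 − Φ(0.8822)) ≈ 0.3777.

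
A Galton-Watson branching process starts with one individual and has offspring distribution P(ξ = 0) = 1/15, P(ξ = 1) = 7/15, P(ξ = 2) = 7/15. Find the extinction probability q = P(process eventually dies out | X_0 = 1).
q = 1/7

The pgf is f(s) = 1/15 + 7/15·s + 7/15·s². The extinction probability q is the smallest fixed point of f in [0, 1]. Setting s = f(s):
  7/15·s² + (7/15 − 1)·s + 1/15 = 0
  7/15·s² − (1/15 + 7/15)·s + 1/15 = 0
which factors as (s − 1)·(7/15·s − 1/15) = 0, giving roots s = 1 and s = (1/15)/(7/15) = 1/7.
Mean offspring μ = 7/15 + 2·7/15 = 7/5 > 1 (supercritical), so q < 1. The extinction probability is the smaller root: q = (1/15)/(7/15) = 1/7.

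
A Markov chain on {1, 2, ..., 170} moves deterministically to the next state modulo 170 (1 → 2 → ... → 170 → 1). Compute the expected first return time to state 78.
E[T_78 | X_0 = 78] = 170

The chain cycles deterministically, so starting at state 78 it returns in exactly 170 steps. Equivalently, the stationary distribution is uniform π_j = 1/170 for every state j, so by Kac's formula E[T_78] = 1/π_78 = 170.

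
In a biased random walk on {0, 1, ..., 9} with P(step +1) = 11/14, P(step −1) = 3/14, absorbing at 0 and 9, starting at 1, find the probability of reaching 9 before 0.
P(hit 9 before 0) = (1 − (3/11)^1) / (1 − (3/11)^9) = 214358881/294741001

Let u_k denote P(reach 9 before 0 | start at k). Boundary: u_0 = 0, u_9 = 1. Recurrence: u_k = 11/14·u_{k+1} + 3/14·u_{k-1} for 1 ≤ k ≤ 8. Try u_k = A + B·r^k with r = q/p = (3/14)/(11/14) = 3/11. Substitution satisfies the recurrence; boundary conditions give:
  u_k = (1 − r^k) / (1 − r^N) = (1 − (3/11)^1) / (1 − (3/11)^9) = 214358881/294741001.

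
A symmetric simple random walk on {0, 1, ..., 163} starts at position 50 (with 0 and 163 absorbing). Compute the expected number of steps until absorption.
E[τ | X_0 = 50] = 5650

Let v_k = E[τ | X_0 = k]. Boundary: v_0 = v_163 = 0. Recurrence: v_k = 1 + (v_{k-1} + v_{k+1})/2 for 1 ≤ k ≤ 162. The particular solution to v_k − (v_{k-1} + v_{k+1})/2 = 1 is v_k = −k^2. Adding homogeneous solution A + B k and matching boundaries gives v_k = k (163 − k). Substituting k = 50: v_50 = 50 · 113 = 5650.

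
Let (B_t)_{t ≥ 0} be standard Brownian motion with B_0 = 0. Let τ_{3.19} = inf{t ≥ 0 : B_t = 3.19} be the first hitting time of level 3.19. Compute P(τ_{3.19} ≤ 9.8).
P(τ_{3.19} ≤ 9.8) = 2(1 − Φ(3.19/√9.8)) = 2(1 − Φ(1.0190)) ≈ 0.3082

By the reflection principle for standard BM, P(τ_b ≤ t) = 2 · P(B_t ≥ b). Since B_t ~ N(0, t), P(B_t ≥ 3.19) = 1 − Φ(3.19/√t) = 1 − Φ(3.19/√9.8) = 1 − Φ(1.0190) ≈ 0.15410. Doubling: P(τ_{3.19} ≤ 9.8) ≈ 2 · 0.15410 = 0.30820 ≈ 0.3082.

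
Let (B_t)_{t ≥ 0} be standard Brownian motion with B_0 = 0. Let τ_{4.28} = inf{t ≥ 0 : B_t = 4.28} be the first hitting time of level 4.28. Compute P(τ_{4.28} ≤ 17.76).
P(τ_{4.28} ≤ 17.76) = 2(1 − Φ(4.28/√17.76)) = 2(1 − Φ(1.0156)) ≈ 0.3098

By the reflection principle for standard BM, P(τ_b ≤ t) = 2 · P(B_t ≥ b). Since B_t ~ N(0, t), P(B_t ≥ 4.28) = 1 − Φ(4.28/√t) = 1 − Φ(4.28/√17.76) = 1 − Φ(1.0156) ≈ 0.15491. Doubling: P(τ_{4.28} ≤ 17.76) ≈ 2 · 0.15491 = 0.30982 ≈ 0.3098.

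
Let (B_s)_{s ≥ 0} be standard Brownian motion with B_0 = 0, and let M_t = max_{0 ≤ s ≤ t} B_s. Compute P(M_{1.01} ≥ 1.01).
P(M_{1.01} ≥ 1.01) = 2·P(B_{1.01} ≥ 1.01) = 2(1 − Φ(1.01/√1.01)) ≈ 0.3149

By the reflection principle for Brownian motion, P(M_t ≥ a) = 2 · P(B_t ≥ a) for a ≥ 0. Since B_t ~ N(0, t), P(B_t ≥ 1.01) = 1 − Φ(1.01/√t) = 1 − Φ(1.01/√1.01) = 1 − Φ(1.0050). So
  P(M_{1.01} ≥ 1.01) = 2(1 − Φ(1.0050)) ≈ 0.3149.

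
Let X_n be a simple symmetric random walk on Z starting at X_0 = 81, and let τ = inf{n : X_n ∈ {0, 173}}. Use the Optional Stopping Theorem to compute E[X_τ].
E[X_τ] = 81

X_n is a martingale and τ is a bounded-mean stopping time (indeed τ is finite a.s. with bounded expectation since the walk is in a bounded region). By the OST, E[X_τ] = E[X_0] = 81. Equivalently: E[X_τ] = 173 · P(hit 173 first) + 0 · P(hit 0 first) = 173 · (81/173) = 81.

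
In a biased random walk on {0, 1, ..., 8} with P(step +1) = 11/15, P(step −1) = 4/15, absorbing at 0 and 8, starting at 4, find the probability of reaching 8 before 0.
P(hit 8 before 0) = (1 − (4/11)^4) / (1 − (4/11)^8) = 14641/14897

Let u_k denote P(reach 8 before 0 | start at k). Boundary: u_0 = 0, u_8 = 1. Recurrence: u_k = 11/15·u_{k+1} + 4/15·u_{k-1} for 1 ≤ k ≤ 7. Try u_k = A + B·r^k with r = q/p = (4/15)/(11/15) = 4/11. Substitution satisfies the recurrence; boundary conditions give:
  u_k = (1 − r^k) / (1 − r^N) = (1 − (4/11)^4) / (1 − (4/11)^8) = 14641/14897.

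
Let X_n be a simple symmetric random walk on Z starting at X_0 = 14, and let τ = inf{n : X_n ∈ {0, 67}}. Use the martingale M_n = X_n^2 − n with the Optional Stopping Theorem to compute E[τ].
E[τ] = 742

M_n = X_n^2 − n is a martingale (since E[X_{n+1}^2 | F_n] = X_n^2 + 1). By OST (τ has finite mean in a bounded region), E[M_τ] = E[M_0] = X_0^2 − 0 = 14^2 = 196. Also E[M_τ] = E[X_τ^2] − E[τ]. The walk exits at 0 or 67, with P(hit 67 first) = 14/67, so E[X_τ^2] = 67^2 · 14/67 + 0 = 938. Thus E[τ] = E[X_τ^2] − E[M_τ] = 938 − 196 = 742 = 14(67 − 14) = 742.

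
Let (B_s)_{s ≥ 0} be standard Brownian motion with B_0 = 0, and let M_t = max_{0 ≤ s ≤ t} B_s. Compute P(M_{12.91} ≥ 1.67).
P(M_{12.91} ≥ 1.67) = 2·P(B_{12.91} ≥ 1.67) = 2(1 − Φ(1.67/√12.91)) ≈ 0.6421

By the reflection principle for Brownian motion, P(M_t ≥ a) = 2 · P(B_t ≥ a) for a ≥ 0. Since B_t ~ N(0, t), P(B_t ≥ 1.67) = 1 − Φ(1.67/√t) = 1 − Φ(1.67/√12.91) = 1 − Φ(0.4648). So
  P(M_{12.91} ≥ 1.67) = 2(1 − Φ(0.4648)) ≈ 0.6421.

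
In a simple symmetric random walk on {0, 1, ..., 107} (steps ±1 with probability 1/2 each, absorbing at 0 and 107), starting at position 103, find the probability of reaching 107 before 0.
P(hit 107 before 0) = 103/107

Let u_k = P(hit 107 before 0 | start at k). Then u_0 = 0, u_107 = 1, and u_k = u_{k-1}/2 + u_{k+1}/2 for 1 ≤ k ≤ 106. This harmonic recurrence is solved by u_k = k/107, giving u_103 = 103/107.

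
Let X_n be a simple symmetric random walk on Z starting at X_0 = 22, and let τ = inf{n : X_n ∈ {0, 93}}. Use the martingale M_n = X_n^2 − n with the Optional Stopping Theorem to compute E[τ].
E[τ] = 1562

M_n = X_n^2 − n is a martingale (since E[X_{n+1}^2 | F_n] = X_n^2 + 1). By OST (τ has finite mean in a bounded region), E[M_τ] = E[M_0] = X_0^2 − 0 = 22^2 = 484. Also E[M_τ] = E[X_τ^2] − E[τ]. The walk exits at 0 or 93, with P(hit 93 first) = 22/93, so E[X_τ^2] = 93^2 · 22/93 + 0 = 2046. Thus E[τ] = E[X_τ^2] − E[M_τ] = 2046 − 484 = 1562 = 22(93 − 22) = 1562.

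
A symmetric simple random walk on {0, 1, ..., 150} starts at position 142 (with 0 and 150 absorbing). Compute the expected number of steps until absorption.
E[τ | X_0 = 142] = 1136

Let v_k = E[τ | X_0 = k]. Boundary: v_0 = v_150 = 0. Recurrence: v_k = 1 + (v_{k-1} + v_{k+1})/2 for 1 ≤ k ≤ 149. The particular solution to v_k − (v_{k-1} + v_{k+1})/2 = 1 is v_k = −k^2. Adding homogeneous solution A + B k and matching boundaries gives v_k = k (150 − k). Substituting k = 142: v_142 = 142 · 8 = 1136.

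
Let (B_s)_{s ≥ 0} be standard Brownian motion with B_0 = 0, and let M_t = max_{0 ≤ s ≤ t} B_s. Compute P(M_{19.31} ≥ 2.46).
P(M_{19.31} ≥ 2.46) = 2·P(B_{19.31} ≥ 2.46) = 2(1 − Φ(2.46/√19.31)) ≈ 0.5756

By the reflection principle for Brownian motion, P(M_t ≥ a) = 2 · P(B_t ≥ a) for a ≥ 0. Since B_t ~ N(0, t), P(B_t ≥ 2.46) = 1 − Φ(2.46/√t) = 1 − Φ(2.46/√19.31) = 1 − Φ(0.5598). So
  P(M_{19.31} ≥ 2.46) = 2(1 − Φ(0.5598)) ≈ 0.5756.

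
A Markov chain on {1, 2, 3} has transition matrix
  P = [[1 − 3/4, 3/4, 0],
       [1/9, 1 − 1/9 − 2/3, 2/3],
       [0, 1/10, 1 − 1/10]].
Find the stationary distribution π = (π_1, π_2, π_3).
π = (4/211, 27/211, 180/211)

This is a birth-death chain on three states, which satisfies detailed balance: π_1 · P_{12} = π_2 · P_{21} and π_2 · P_{23} = π_3 · P_{32}.
From π_1 · 3/4 = π_2 · 1/9: π_2/π_1 = (3/4)/(1/9) = 27/4.
From π_2 · 2/3 = π_3 · 1/10: π_3/π_2 = (2/3)/(1/10) = 20/3.
Take π_1 proportional to 1; then unnormalized π = (1, 27/4, 45). Normalize by dividing by the sum 211/4:
  π = (4/211, 27/211, 180/211).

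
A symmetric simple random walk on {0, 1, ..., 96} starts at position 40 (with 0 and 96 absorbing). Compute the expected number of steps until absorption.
E[τ | X_0 = 40] = 2240

Let v_k = E[τ | X_0 = k]. Boundary: v_0 = v_96 = 0. Recurrence: v_k = 1 + (v_{k-1} + v_{k+1})/2 for 1 ≤ k ≤ 95. The particular solution to v_k − (v_{k-1} + v_{k+1})/2 = 1 is v_k = −k^2. Adding homogeneous solution A + B k and matching boundaries gives v_k = k (96 − k). Substituting k = 40: v_40 = 40 · 56 = 2240.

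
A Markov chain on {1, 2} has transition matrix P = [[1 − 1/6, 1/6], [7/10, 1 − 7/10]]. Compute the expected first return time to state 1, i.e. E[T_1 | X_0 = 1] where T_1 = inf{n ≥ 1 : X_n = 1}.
E[T_1 | X_0 = 1] = 1/π_1 = 26/21

For an irreducible recurrent Markov chain with stationary distribution π, E[T_i | X_0 = i] = 1/π_i (Kac's formula). Here π_1 = (7/10)/(1/6 + 7/10) = (7/10)/(13/15) = 21/26, so E[T_1 | X_0 = 1] = 1/π_1 = (1/6 + 7/10)/(7/10) = (13/15)/(7/10) = 26/21.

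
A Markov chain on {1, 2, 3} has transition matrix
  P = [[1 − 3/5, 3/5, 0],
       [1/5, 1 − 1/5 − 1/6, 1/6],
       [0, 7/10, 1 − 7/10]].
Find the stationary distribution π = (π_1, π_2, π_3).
π = (7/33, 7/11, 5/33)

This is a birth-death chain on three states, which satisfies detailed balance: π_1 · P_{12} = π_2 · P_{21} and π_2 · P_{23} = π_3 · P_{32}.
From π_1 · 3/5 = π_2 · 1/5: π_2/π_1 = (3/5)/(1/5) = 3.
From π_2 · 1/6 = π_3 · 7/10: π_3/π_2 = (1/6)/(7/10) = 5/21.
Take π_1 proportional to 1; then unnormalized π = (1, 3, 5/7). Normalize by dividing by the sum 33/7:
  π = (7/33, 7/11, 5/33).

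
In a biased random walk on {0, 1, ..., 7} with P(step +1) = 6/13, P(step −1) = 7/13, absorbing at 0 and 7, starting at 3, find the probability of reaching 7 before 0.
P(hit 7 before 0) = (1 − (7/6)^3) / (1 − (7/6)^7) = 164592/543607

Let u_k denote P(reach 7 before 0 | start at k). Boundary: u_0 = 0, u_7 = 1. Recurrence: u_k = 6/13·u_{k+1} + 7/13·u_{k-1} for 1 ≤ k ≤ 6. Try u_k = A + B·r^k with r = q/p = (7/13)/(6/13) = 7/6. Substitution satisfies the recurrence; boundary conditions give:
  u_k = (1 − r^k) / (1 − r^N) = (1 − (7/6)^3) / (1 − (7/6)^7) = 164592/543607.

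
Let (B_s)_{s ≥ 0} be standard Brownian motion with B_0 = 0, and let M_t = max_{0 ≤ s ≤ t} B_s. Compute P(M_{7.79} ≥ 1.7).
P(M_{7.79} ≥ 1.7) = 2·P(B_{7.79} ≥ 1.7) = 2(1 − Φ(1.7/√7.79)) ≈ 0.5425

By the reflection principle for Brownian motion, P(M_t ≥ a) = 2 · P(B_t ≥ a) for a ≥ 0. Since B_t ~ N(0, t), P(B_t ≥ 1.7) = 1 − Φ(1.7/√t) = 1 − Φ(1.7/√7.79) = 1 − Φ(0.6091). So
  P(M_{7.79} ≥ 1.7) = 2(1 − Φ(0.6091)) ≈ 0.5425.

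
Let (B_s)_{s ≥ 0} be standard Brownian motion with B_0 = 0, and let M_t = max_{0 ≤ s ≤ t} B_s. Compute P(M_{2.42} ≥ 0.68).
P(M_{2.42} ≥ 0.68) = 2·P(B_{2.42} ≥ 0.68) = 2(1 − Φ(0.68/√2.42)) ≈ 0.6620

By the reflection principle for Brownian motion, P(M_t ≥ a) = 2 · P(B_t ≥ a) for a ≥ 0. Since B_t ~ N(0, t), P(B_t ≥ 0.68) = 1 − Φ(0.68/√t) = 1 − Φ(0.68/√2.42) = 1 − Φ(0.4371). So
  P(M_{2.42} ≥ 0.68) = 2(1 − Φ(0.4371)) ≈ 0.6620.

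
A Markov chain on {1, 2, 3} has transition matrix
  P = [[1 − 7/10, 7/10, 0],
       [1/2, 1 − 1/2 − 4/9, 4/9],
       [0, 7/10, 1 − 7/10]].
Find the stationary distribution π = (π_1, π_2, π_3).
π = (45/148, 63/148, 10/37)

This is a birth-death chain on three states, which satisfies detailed balance: π_1 · P_{12} = π_2 · P_{21} and π_2 · P_{23} = π_3 · P_{32}.
From π_1 · 7/10 = π_2 · 1/2: π_2/π_1 = (7/10)/(1/2) = 7/5.
From π_2 · 4/9 = π_3 · 7/10: π_3/π_2 = (4/9)/(7/10) = 40/63.
Take π_1 proportional to 1; then unnormalized π = (1, 7/5, 8/9). Normalize by dividing by the sum 148/45:
  π = (45/148, 63/148, 10/37).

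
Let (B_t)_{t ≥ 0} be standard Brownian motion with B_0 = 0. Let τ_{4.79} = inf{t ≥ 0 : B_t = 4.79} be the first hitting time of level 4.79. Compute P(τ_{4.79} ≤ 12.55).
P(τ_{4.79} ≤ 12.55) = 2(1 − Φ(4.79/√12.55)) = 2(1 − Φ(1.3521)) ≈ 0.1763

By the reflection principle for standard BM, P(τ_b ≤ t) = 2 · P(B_t ≥ b). Since B_t ~ N(0, t), P(B_t ≥ 4.79) = 1 − Φ(4.79/√t) = 1 − Φ(4.79/√12.55) = 1 − Φ(1.3521) ≈ 0.08817. Doubling: P(τ_{4.79} ≤ 12.55) ≈ 2 · 0.08817 = 0.17634 ≈ 0.1763.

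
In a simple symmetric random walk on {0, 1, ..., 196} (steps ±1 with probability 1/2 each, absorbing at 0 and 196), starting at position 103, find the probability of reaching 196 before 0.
P(hit 196 before 0) = 103/196

Let u_k = P(hit 196 before 0 | start at k). Then u_0 = 0, u_196 = 1, and u_k = u_{k-1}/2 + u_{k+1}/2 for 1 ≤ k ≤ 195. This harmonic recurrence is solved by u_k = k/196, giving u_103 = 103/196.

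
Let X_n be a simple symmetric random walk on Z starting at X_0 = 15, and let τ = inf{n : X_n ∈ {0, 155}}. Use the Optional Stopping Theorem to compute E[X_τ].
E[X_τ] = 15

X_n is a martingale and τ is a bounded-mean stopping time (indeed τ is finite a.s. with bounded expectation since the walk is in a bounded region). By the OST, E[X_τ] = E[X_0] = 15. Equivalently: E[X_τ] = 155 · P(hit 155 first) + 0 · P(hit 0 first) = 155 · (15/155) = 15.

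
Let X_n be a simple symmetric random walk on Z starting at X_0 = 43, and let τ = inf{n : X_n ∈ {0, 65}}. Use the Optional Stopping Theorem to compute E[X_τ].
E[X_τ] = 43

X_n is a martingale and τ is a bounded-mean stopping time (indeed τ is finite a.s. with bounded expectation since the walk is in a bounded region). By the OST, E[X_τ] = E[X_0] = 43. Equivalently: E[X_τ] = 65 · P(hit 65 first) + 0 · P(hit 0 first) = 65 · (43/65) = 43.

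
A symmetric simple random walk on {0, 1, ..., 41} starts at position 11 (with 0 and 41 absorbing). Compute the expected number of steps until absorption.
E[τ | X_0 = 11] = 330

Let v_k = E[τ | X_0 = k]. Boundary: v_0 = v_41 = 0. Recurrence: v_k = 1 + (v_{k-1} + v_{k+1})/2 for 1 ≤ k ≤ 40. The particular solution to v_k − (v_{k-1} + v_{k+1})/2 = 1 is v_k = −k^2. Adding homogeneous solution A + B k and matching boundaries gives v_k = k (41 − k). Substituting k = 11: v_11 = 11 · 30 = 330.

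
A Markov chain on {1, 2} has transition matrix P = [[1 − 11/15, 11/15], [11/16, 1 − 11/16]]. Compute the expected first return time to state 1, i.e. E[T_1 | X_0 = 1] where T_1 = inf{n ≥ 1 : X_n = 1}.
E[T_1 | X_0 = 1] = 1/π_1 = 31/15

For an irreducible recurrent Markov chain with stationary distribution π, E[T_i | X_0 = i] = 1/π_i (Kac's formula). Here π_1 = (11/16)/(11/15 + 11/16) = (11/16)/(341/240) = 15/31, so E[T_1 | X_0 = 1] = 1/π_1 = (11/15 + 11/16)/(11/16) = (341/240)/(11/16) = 31/15.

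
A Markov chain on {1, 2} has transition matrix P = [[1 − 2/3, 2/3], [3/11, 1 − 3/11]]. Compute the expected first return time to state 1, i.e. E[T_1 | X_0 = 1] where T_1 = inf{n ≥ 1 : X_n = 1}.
E[T_1 | X_0 = 1] = 1/π_1 = 31/9

For an irreducible recurrent Markov chain with stationary distribution π, E[T_i | X_0 = i] = 1/π_i (Kac's formula). Here π_1 = (3/11)/(2/3 + 3/11) = (3/11)/(31/33) = 9/31, so E[T_1 | X_0 = 1] = 1/π_1 = (2/3 + 3/11)/(3/11) = (31/33)/(3/11) = 31/9.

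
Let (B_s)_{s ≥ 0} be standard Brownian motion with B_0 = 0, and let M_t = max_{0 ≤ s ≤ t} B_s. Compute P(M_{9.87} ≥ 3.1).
P(M_{9.87} ≥ 3.1) = 2·P(B_{9.87} ≥ 3.1) = 2(1 − Φ(3.1/√9.87)) ≈ 0.3238

By the reflection principle for Brownian motion, P(M_t ≥ a) = 2 · P(B_t ≥ a) for a ≥ 0. Since B_t ~ N(0, t), P(B_t ≥ 3.1) = 1 − Φ(3.1/√t) = 1 − Φ(3.1/√9.87) = 1 − Φ(0.9867). So
  P(M_{9.87} ≥ 3.1) = 2(1 − Φ(0.9867)) ≈ 0.3238.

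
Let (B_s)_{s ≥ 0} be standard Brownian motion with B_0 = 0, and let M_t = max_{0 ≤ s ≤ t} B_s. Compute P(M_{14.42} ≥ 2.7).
P(M_{14.42} ≥ 2.7) = 2·P(B_{14.42} ≥ 2.7) = 2(1 − Φ(2.7/√14.42)) ≈ 0.4771

By the reflection principle for Brownian motion, P(M_t ≥ a) = 2 · P(B_t ≥ a) for a ≥ 0. Since B_t ~ N(0, t), P(B_t ≥ 2.7) = 1 − Φ(2.7/√t) = 1 − Φ(2.7/√14.42) = 1 − Φ(0.7110). So
  P(M_{14.42} ≥ 2.7) = 2(1 − Φ(0.7110)) ≈ 0.4771.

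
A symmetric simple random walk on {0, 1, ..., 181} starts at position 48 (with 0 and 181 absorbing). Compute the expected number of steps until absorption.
E[τ | X_0 = 48] = 6384

Let v_k = E[τ | X_0 = k]. Boundary: v_0 = v_181 = 0. Recurrence: v_k = 1 + (v_{k-1} + v_{k+1})/2 for 1 ≤ k ≤ 180. The particular solution to v_k − (v_{k-1} + v_{k+1})/2 = 1 is v_k = −k^2. Adding homogeneous solution A + B k and matching boundaries gives v_k = k (181 − k). Substituting k = 48: v_48 = 48 · 133 = 6384.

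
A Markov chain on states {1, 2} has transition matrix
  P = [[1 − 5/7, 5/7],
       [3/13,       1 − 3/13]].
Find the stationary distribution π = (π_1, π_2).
π_1 = 21/86, π_2 = 65/86

Solve πP = π with π_1 + π_2 = 1. From πP = π: π_1 · (1 − 5/7) + π_2 · 3/13 = π_1 ⇒ π_2 · 3/13 = π_1 · 5/7 ⇒ π_2/π_1 = (5/7)/(3/13) = 65/21. Together with π_1 + π_2 = 1:
  π_1 = (3/13)/(5/7 + 3/13) = (3/13)/(86/91) = 21/86,
  π_2 = (5/7)/(5/7 + 3/13) = (5/7)/(86/91) = 65/86.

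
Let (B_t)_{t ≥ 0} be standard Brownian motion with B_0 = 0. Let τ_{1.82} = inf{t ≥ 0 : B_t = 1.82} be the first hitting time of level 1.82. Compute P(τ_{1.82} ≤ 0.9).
P(τ_{1.82} ≤ 0.9) = 2(1 − Φ(1.82/√0.9)) = 2(1 − Φ(1.9184)) ≈ 0.0551

By the reflection principle for standard BM, P(τ_b ≤ t) = 2 · P(B_t ≥ b). Since B_t ~ N(0, t), P(B_t ≥ 1.82) = 1 − Φ(1.82/√t) = 1 − Φ(1.82/√0.9) = 1 − Φ(1.9184) ≈ 0.02753. Doubling: P(τ_{1.82} ≤ 0.9) ≈ 2 · 0.02753 = 0.05506 ≈ 0.0551.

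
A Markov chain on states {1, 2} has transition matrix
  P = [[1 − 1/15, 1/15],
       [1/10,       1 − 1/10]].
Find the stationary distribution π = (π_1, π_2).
π_1 = 3/5, π_2 = 2/5

Solve πP = π with π_1 + π_2 = 1. From πP = π: π_1 · (1 − 1/15) + π_2 · 1/10 = π_1 ⇒ π_2 · 1/10 = π_1 · 1/15 ⇒ π_2/π_1 = (1/15)/(1/10) = 2/3. Together with π_1 + π_2 = 1:
  π_1 = (1/10)/(1/15 + 1/10) = (1/10)/(1/6) = 3/5,
  π_2 = (1/15)/(1/15 + 1/10) = (1/15)/(1/6) = 2/5.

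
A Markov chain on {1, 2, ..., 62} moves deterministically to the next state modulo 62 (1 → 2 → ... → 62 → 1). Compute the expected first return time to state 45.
E[T_45 | X_0 = 45] = 62

The chain cycles deterministically, so starting at state 45 it returns in exactly 62 steps. Equivalently, the stationary distribution is uniform π_j = 1/62 for every state j, so by Kac's formula E[T_45] = 1/π_45 = 62.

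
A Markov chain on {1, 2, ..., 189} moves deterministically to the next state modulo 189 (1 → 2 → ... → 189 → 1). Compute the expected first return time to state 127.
E[T_127 | X_0 = 127] = 189

The chain cycles deterministically, so starting at state 127 it returns in exactly 189 steps. Equivalently, the stationary distribution is uniform π_j = 1/189 for every state j, so by Kac's formula E[T_127] = 1/π_127 = 189.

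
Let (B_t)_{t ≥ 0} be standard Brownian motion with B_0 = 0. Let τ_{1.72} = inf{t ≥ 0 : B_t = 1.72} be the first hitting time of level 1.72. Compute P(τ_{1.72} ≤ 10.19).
P(τ_{1.72} ≤ 10.19) = 2(1 − Φ(1.72/√10.19)) = 2(1 − Φ(0.5388)) ≈ 0.5900

By the reflection principle for standard BM, P(τ_b ≤ t) = 2 · P(B_t ≥ b). Since B_t ~ N(0, t), P(B_t ≥ 1.72) = 1 − Φ(1.72/√t) = 1 − Φ(1.72/√10.19) = 1 − Φ(0.5388) ≈ 0.29501. Doubling: P(τ_{1.72} ≤ 10.19) ≈ 2 · 0.29501 = 0.59002 ≈ 0.5900.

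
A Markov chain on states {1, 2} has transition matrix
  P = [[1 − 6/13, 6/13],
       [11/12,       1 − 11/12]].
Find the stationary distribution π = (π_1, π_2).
π_1 = 143/215, π_2 = 72/215

Solve πP = π with π_1 + π_2 = 1. From πP = π: π_1 · (1 − 6/13) + π_2 · 11/12 = π_1 ⇒ π_2 · 11/12 = π_1 · 6/13 ⇒ π_2/π_1 = (6/13)/(11/12) = 72/143. Together with π_1 + π_2 = 1:
  π_1 = (11/12)/(6/13 + 11/12) = (11/12)/(215/156) = 143/215,
  π_2 = (6/13)/(6/13 + 11/12) = (6/13)/(215/156) = 72/215.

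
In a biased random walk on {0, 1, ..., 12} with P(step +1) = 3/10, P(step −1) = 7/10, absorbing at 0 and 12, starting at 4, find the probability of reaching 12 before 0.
P(hit 12 before 0) = (1 − (7/3)^4) / (1 − (7/3)^12) = 6561/5965843

Let u_k denote P(reach 12 before 0 | start at k). Boundary: u_0 = 0, u_12 = 1. Recurrence: u_k = 3/10·u_{k+1} + 7/10·u_{k-1} for 1 ≤ k ≤ 11. Try u_k = A + B·r^k with r = q/p = (7/10)/(3/10) = 7/3. Substitution satisfies the recurrence; boundary conditions give:
  u_k = (1 − r^k) / (1 − r^N) = (1 − (7/3)^4) / (1 − (7/3)^12) = 6561/5965843.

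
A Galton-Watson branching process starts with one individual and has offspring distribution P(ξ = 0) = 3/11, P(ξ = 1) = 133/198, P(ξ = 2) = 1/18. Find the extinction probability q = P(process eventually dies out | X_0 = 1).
q = 1

Mean offspring μ = 0·3/11 + 1·133/198 + 2·1/18 = 155/198 ≤ 1. For μ ≤ 1 with offspring not concentrated at 1, the Galton-Watson process goes extinct almost surely, so q = 1.
(Algebraic check: The pgf is f(s) = 3/11 + 133/198·s + 1/18·s². The extinction probability q is the smallest fixed point of f in [0, 1]. Setting s = f(s):
  1/18·s² + (133/198 − 1)·s + 3/11 = 0
  1/18·s² − (3/11 + 1/18)·s + 3/11 = 0
which factors as (s − 1)·(1/18·s − 3/11) = 0, giving roots s = 1 and s = (3/11)/(1/18) = 54/11. Since 54/11 ≥ 1, the smallest root in [0, 1] is s = 1.)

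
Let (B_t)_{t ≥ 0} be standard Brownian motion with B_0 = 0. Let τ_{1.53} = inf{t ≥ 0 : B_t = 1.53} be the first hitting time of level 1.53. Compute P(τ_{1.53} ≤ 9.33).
P(τ_{1.53} ≤ 9.33) = 2(1 − Φ(1.53/√9.33)) = 2(1 − Φ(0.5009)) ≈ 0.6164

By the reflection principle for standard BM, P(τ_b ≤ t) = 2 · P(B_t ≥ b). Since B_t ~ N(0, t), P(B_t ≥ 1.53) = 1 − Φ(1.53/√t) = 1 − Φ(1.53/√9.33) = 1 − Φ(0.5009) ≈ 0.30822. Doubling: P(τ_{1.53} ≤ 9.33) ≈ 2 · 0.30822 = 0.61644 ≈ 0.6164.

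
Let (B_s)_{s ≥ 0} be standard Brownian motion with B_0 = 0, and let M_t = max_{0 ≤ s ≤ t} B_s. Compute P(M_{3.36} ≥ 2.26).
P(M_{3.36} ≥ 2.26) = 2·P(B_{3.36} ≥ 2.26) = 2(1 − Φ(2.26/√3.36)) ≈ 0.2176

By the reflection principle for Brownian motion, P(M_t ≥ a) = 2 · P(B_t ≥ a) for a ≥ 0. Since B_t ~ N(0, t), P(B_t ≥ 2.26) = 1 − Φ(2.26/√t) = 1 − Φ(2.26/√3.36) = 1 − Φ(1.2329). So
  P(M_{3.36} ≥ 2.26) = 2(1 − Φ(1.2329)) ≈ 0.2176.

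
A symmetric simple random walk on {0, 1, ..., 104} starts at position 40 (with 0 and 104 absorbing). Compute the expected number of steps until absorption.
E[τ | X_0 = 40] = 2560

Let v_k = E[τ | X_0 = k]. Boundary: v_0 = v_104 = 0. Recurrence: v_k = 1 + (v_{k-1} + v_{k+1})/2 for 1 ≤ k ≤ 103. The particular solution to v_k − (v_{k-1} + v_{k+1})/2 = 1 is v_k = −k^2. Adding homogeneous solution A + B k and matching boundaries gives v_k = k (104 − k). Substituting k = 40: v_40 = 40 · 64 = 2560.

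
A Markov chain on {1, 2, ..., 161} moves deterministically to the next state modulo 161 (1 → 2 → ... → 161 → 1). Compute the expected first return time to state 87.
E[T_87 | X_0 = 87] = 161

The chain cycles deterministically, so starting at state 87 it returns in exactly 161 steps. Equivalently, the stationary distribution is uniform π_j = 1/161 for every state j, so by Kac's formula E[T_87] = 1/π_87 = 161.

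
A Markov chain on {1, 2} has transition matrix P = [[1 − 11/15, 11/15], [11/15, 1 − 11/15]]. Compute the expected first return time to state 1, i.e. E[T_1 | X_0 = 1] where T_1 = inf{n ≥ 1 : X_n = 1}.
E[T_1 | X_0 = 1] = 1/π_1 = 2

For an irreducible recurrent Markov chain with stationary distribution π, E[T_i | X_0 = i] = 1/π_i (Kac's formula). Here π_1 = (11/15)/(11/15 + 11/15) = (11/15)/(22/15) = 1/2, so E[T_1 | X_0 = 1] = 1/π_1 = (11/15 + 11/15)/(11/15) = (22/15)/(11/15) = 2.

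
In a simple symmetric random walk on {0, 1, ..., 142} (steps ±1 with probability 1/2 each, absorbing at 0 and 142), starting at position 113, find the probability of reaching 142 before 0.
P(hit 142 before 0) = 113/142

Let u_k = P(hit 142 before 0 | start at k). Then u_0 = 0, u_142 = 1, and u_k = u_{k-1}/2 + u_{k+1}/2 for 1 ≤ k ≤ 141. This harmonic recurrence is solved by u_k = k/142, giving u_113 = 113/142.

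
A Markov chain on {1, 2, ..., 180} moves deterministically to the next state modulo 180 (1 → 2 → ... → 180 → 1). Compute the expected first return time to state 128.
E[T_128 | X_0 = 128] = 180

The chain cycles deterministically, so starting at state 128 it returns in exactly 180 steps. Equivalently, the stationary distribution is uniform π_j = 1/180 for every state j, so by Kac's formula E[T_128] = 1/π_128 = 180.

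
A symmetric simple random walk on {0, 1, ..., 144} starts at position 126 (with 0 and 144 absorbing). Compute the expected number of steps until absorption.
E[τ | X_0 = 126] = 2268

Let v_k = E[τ | X_0 = k]. Boundary: v_0 = v_144 = 0. Recurrence: v_k = 1 + (v_{k-1} + v_{k+1})/2 for 1 ≤ k ≤ 143. The particular solution to v_k − (v_{k-1} + v_{k+1})/2 = 1 is v_k = −k^2. Adding homogeneous solution A + B k and matching boundaries gives v_k = k (144 − k). Substituting k = 126: v_126 = 126 · 18 = 2268.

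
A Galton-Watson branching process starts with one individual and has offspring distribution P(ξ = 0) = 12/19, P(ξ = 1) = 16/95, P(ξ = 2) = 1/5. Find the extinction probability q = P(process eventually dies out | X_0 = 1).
q = 1

Mean offspring μ = 0·12/19 + 1·16/95 + 2·1/5 = 54/95 ≤ 1. For μ ≤ 1 with offspring not concentrated at 1, the Galton-Watson process goes extinct almost surely, so q = 1.
(Algebraic check: The pgf is f(s) = 12/19 + 16/95·s + 1/5·s². The extinction probability q is the smallest fixed point of f in [0, 1]. Setting s = f(s):
  1/5·s² + (16/95 − 1)·s + 12/19 = 0
  1/5·s² − (12/19 + 1/5)·s + 12/19 = 0
which factors as (s − 1)·(1/5·s − 12/19) = 0, giving roots s = 1 and s = (12/19)/(1/5) = 60/19. Since 60/19 ≥ 1, the smallest root in [0, 1] is s = 1.)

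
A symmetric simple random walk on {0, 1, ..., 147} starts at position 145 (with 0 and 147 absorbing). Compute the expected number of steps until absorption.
E[τ | X_0 = 145] = 290

Let v_k = E[τ | X_0 = k]. Boundary: v_0 = v_147 = 0. Recurrence: v_k = 1 + (v_{k-1} + v_{k+1})/2 for 1 ≤ k ≤ 146. The particular solution to v_k − (v_{k-1} + v_{k+1})/2 = 1 is v_k = −k^2. Adding homogeneous solution A + B k and matching boundaries gives v_k = k (147 − k). Substituting k = 145: v_145 = 145 · 2 = 290.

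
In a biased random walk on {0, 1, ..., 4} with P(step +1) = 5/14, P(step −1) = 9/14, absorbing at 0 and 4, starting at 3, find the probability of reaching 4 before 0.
P(hit 4 before 0) = (1 − (9/5)^3) / (1 − (9/5)^4) = 755/1484

Let u_k denote P(reach 4 before 0 | start at k). Boundary: u_0 = 0, u_4 = 1. Recurrence: u_k = 5/14·u_{k+1} + 9/14·u_{k-1} for 1 ≤ k ≤ 3. Try u_k = A + B·r^k with r = q/p = (9/14)/(5/14) = 9/5. Substitution satisfies the recurrence; boundary conditions give:
  u_k = (1 − r^k) / (1 − r^N) = (1 − (9/5)^3) / (1 − (9/5)^4) = 755/1484.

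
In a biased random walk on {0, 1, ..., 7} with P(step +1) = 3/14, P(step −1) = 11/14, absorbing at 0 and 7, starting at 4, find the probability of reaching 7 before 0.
P(hit 7 before 0) = (1 − (11/3)^4) / (1 − (11/3)^7) = 49140/2435623

Let u_k denote P(reach 7 before 0 | start at k). Boundary: u_0 = 0, u_7 = 1. Recurrence: u_k = 3/14·u_{k+1} + 11/14·u_{k-1} for 1 ≤ k ≤ 6. Try u_k = A + B·r^k with r = q/p = (11/14)/(3/14) = 11/3. Substitution satisfies the recurrence; boundary conditions give:
  u_k = (1 − r^k) / (1 − r^N) = (1 − (11/3)^4) / (1 − (11/3)^7) = 49140/2435623.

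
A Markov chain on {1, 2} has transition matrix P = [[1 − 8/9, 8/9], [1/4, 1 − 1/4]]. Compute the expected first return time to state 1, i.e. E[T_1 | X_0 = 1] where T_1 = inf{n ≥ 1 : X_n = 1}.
E[T_1 | X_0 = 1] = 1/π_1 = 41/9

For an irreducible recurrent Markov chain with stationary distribution π, E[T_i | X_0 = i] = 1/π_i (Kac's formula). Here π_1 = (1/4)/(8/9 + 1/4) = (1/4)/(41/36) = 9/41, so E[T_1 | X_0 = 1] = 1/π_1 = (8/9 + 1/4)/(1/4) = (41/36)/(1/4) = 41/9.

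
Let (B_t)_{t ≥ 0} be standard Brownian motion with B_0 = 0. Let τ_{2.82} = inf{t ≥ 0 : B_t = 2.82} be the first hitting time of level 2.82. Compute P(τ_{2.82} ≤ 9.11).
P(τ_{2.82} ≤ 9.11) = 2(1 − Φ(2.82/√9.11)) = 2(1 − Φ(0.9343)) ≈ 0.3501

By the reflection principle for standard BM, P(τ_b ≤ t) = 2 · P(B_t ≥ b). Since B_t ~ N(0, t), P(B_t ≥ 2.82) = 1 − Φ(2.82/√t) = 1 − Φ(2.82/√9.11) = 1 − Φ(0.9343) ≈ 0.17507. Doubling: P(τ_{2.82} ≤ 9.11) ≈ 2 · 0.17507 = 0.35014 ≈ 0.3501.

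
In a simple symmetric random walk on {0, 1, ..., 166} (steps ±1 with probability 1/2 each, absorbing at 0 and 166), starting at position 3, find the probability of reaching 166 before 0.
P(hit 166 before 0) = 3/166

Let u_k = P(hit 166 before 0 | start at k). Then u_0 = 0, u_166 = 1, and u_k = u_{k-1}/2 + u_{k+1}/2 for 1 ≤ k ≤ 165. This harmonic recurrence is solved by u_k = k/166, giving u_3 = 3/166.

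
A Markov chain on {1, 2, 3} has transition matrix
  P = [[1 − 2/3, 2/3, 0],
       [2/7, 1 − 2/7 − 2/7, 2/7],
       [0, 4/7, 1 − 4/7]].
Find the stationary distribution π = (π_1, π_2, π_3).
π = (2/9, 14/27, 7/27)

This is a birth-death chain on three states, which satisfies detailed balance: π_1 · P_{12} = π_2 · P_{21} and π_2 · P_{23} = π_3 · P_{32}.
From π_1 · 2/3 = π_2 · 2/7: π_2/π_1 = (2/3)/(2/7) = 7/3.
From π_2 · 2/7 = π_3 · 4/7: π_3/π_2 = (2/7)/(4/7) = 1/2.
Take π_1 proportional to 1; then unnormalized π = (1, 7/3, 7/6). Normalize by dividing by the sum 9/2:
  π = (2/9, 14/27, 7/27).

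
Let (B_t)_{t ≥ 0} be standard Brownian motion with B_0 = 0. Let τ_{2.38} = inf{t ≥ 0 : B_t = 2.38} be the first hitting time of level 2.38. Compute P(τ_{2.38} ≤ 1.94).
P(τ_{2.38} ≤ 1.94) = 2(1 − Φ(2.38/√1.94)) = 2(1 − Φ(1.7087)) ≈ 0.0875

By the reflection principle for standard BM, P(τ_b ≤ t) = 2 · P(B_t ≥ b). Since B_t ~ N(0, t), P(B_t ≥ 2.38) = 1 − Φ(2.38/√t) = 1 − Φ(2.38/√1.94) = 1 − Φ(1.7087) ≈ 0.04375. Doubling: P(τ_{2.38} ≤ 1.94) ≈ 2 · 0.04375 = 0.08750 ≈ 0.0875.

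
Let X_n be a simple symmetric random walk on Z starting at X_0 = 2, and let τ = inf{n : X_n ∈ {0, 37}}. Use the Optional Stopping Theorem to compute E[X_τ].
E[X_τ] = 2

X_n is a martingale and τ is a bounded-mean stopping time (indeed τ is finite a.s. with bounded expectation since the walk is in a bounded region). By the OST, E[X_τ] = E[X_0] = 2. Equivalently: E[X_τ] = 37 · P(hit 37 first) + 0 · P(hit 0 first) = 37 · (2/37) = 2.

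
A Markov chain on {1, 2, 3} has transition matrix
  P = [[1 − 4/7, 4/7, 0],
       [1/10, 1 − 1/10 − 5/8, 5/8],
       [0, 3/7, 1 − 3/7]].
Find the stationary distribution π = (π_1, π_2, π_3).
π = (21/316, 30/79, 175/316)

This is a birth-death chain on three states, which satisfies detailed balance: π_1 · P_{12} = π_2 · P_{21} and π_2 · P_{23} = π_3 · P_{32}.
From π_1 · 4/7 = π_2 · 1/10: π_2/π_1 = (4/7)/(1/10) = 40/7.
From π_2 · 5/8 = π_3 · 3/7: π_3/π_2 = (5/8)/(3/7) = 35/24.
Take π_1 proportional to 1; then unnormalized π = (1, 40/7, 25/3). Normalize by dividing by the sum 316/21:
  π = (21/316, 30/79, 175/316).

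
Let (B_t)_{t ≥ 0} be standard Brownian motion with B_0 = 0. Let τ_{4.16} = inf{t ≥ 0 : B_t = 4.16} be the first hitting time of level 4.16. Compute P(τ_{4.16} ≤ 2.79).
P(τ_{4.16} ≤ 2.79) = 2(1 − Φ(4.16/√2.79)) = 2(1 − Φ(2.4905)) ≈ 0.0128

By the reflection principle for standard BM, P(τ_b ≤ t) = 2 · P(B_t ≥ b). Since B_t ~ N(0, t), P(B_t ≥ 4.16) = 1 − Φ(4.16/√t) = 1 − Φ(4.16/√2.79) = 1 − Φ(2.4905) ≈ 0.00638. Doubling: P(τ_{4.16} ≤ 2.79) ≈ 2 · 0.00638 = 0.01276 ≈ 0.0128.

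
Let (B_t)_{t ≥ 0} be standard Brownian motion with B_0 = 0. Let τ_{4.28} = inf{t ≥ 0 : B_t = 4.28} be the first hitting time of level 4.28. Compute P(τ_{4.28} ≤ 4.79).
P(τ_{4.28} ≤ 4.79) = 2(1 − Φ(4.28/√4.79)) = 2(1 − Φ(1.9556)) ≈ 0.0505

By the reflection principle for standard BM, P(τ_b ≤ t) = 2 · P(B_t ≥ b). Since B_t ~ N(0, t), P(B_t ≥ 4.28) = 1 − Φ(4.28/√t) = 1 − Φ(4.28/√4.79) = 1 − Φ(1.9556) ≈ 0.02526. Doubling: P(τ_{4.28} ≤ 4.79) ≈ 2 · 0.02526 = 0.05052 ≈ 0.0505.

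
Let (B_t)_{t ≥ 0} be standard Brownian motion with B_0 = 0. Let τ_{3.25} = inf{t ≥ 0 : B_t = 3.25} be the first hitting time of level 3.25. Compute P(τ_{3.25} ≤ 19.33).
P(τ_{3.25} ≤ 19.33) = 2(1 − Φ(3.25/√19.33)) = 2(1 − Φ(0.7392)) ≈ 0.4598

By the reflection principle for standard BM, P(τ_b ≤ t) = 2 · P(B_t ≥ b). Since B_t ~ N(0, t), P(B_t ≥ 3.25) = 1 − Φ(3.25/√t) = 1 − Φ(3.25/√19.33) = 1 − Φ(0.7392) ≈ 0.22989. Doubling: P(τ_{3.25} ≤ 19.33) ≈ 2 · 0.22989 = 0.45978 ≈ 0.4598.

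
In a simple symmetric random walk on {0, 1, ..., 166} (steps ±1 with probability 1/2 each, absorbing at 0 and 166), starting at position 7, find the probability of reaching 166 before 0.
P(hit 166 before 0) = 7/166

Let u_k = P(hit 166 before 0 | start at k). Then u_0 = 0, u_166 = 1, and u_k = u_{k-1}/2 + u_{k+1}/2 for 1 ≤ k ≤ 165. This harmonic recurrence is solved by u_k = k/166, giving u_7 = 7/166.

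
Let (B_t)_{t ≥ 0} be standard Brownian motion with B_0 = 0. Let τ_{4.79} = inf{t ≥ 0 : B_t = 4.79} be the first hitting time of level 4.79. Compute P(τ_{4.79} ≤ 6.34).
P(τ_{4.79} ≤ 6.34) = 2(1 − Φ(4.79/√6.34)) = 2(1 − Φ(1.9024)) ≈ 0.0571

By the reflection principle for standard BM, P(τ_b ≤ t) = 2 · P(B_t ≥ b). Since B_t ~ N(0, t), P(B_t ≥ 4.79) = 1 − Φ(4.79/√t) = 1 − Φ(4.79/√6.34) = 1 − Φ(1.9024) ≈ 0.02856. Doubling: P(τ_{4.79} ≤ 6.34) ≈ 2 · 0.02856 = 0.05712 ≈ 0.0571.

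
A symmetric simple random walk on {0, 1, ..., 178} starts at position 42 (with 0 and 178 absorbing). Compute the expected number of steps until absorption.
E[τ | X_0 = 42] = 5712

Let v_k = E[τ | X_0 = k]. Boundary: v_0 = v_178 = 0. Recurrence: v_k = 1 + (v_{k-1} + v_{k+1})/2 for 1 ≤ k ≤ 177. The particular solution to v_k − (v_{k-1} + v_{k+1})/2 = 1 is v_k = −k^2. Adding homogeneous solution A + B k and matching boundaries gives v_k = k (178 − k). Substituting k = 42: v_42 = 42 · 136 = 5712.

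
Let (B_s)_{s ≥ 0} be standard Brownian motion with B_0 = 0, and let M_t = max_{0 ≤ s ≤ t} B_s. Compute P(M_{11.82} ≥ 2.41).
P(M_{11.82} ≥ 2.41) = 2·P(B_{11.82} ≥ 2.41) = 2(1 − Φ(2.41/√11.82)) ≈ 0.4833

By the reflection principle for Brownian motion, P(M_t ≥ a) = 2 · P(B_t ≥ a) for a ≥ 0. Since B_t ~ N(0, t), P(B_t ≥ 2.41) = 1 − Φ(2.41/√t) = 1 − Φ(2.41/√11.82) = 1 − Φ(0.7010). So
  P(M_{11.82} ≥ 2.41) = 2(1 − Φ(0.7010)) ≈ 0.4833.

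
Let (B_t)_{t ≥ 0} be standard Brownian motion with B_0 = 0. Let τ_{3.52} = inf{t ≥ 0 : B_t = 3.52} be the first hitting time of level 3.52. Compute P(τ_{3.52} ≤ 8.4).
P(τ_{3.52} ≤ 8.4) = 2(1 − Φ(3.52/√8.4)) = 2(1 − Φ(1.2145)) ≈ 0.2246

By the reflection principle for standard BM, P(τ_b ≤ t) = 2 · P(B_t ≥ b). Since B_t ~ N(0, t), P(B_t ≥ 3.52) = 1 − Φ(3.52/√t) = 1 − Φ(3.52/√8.4) = 1 − Φ(1.2145) ≈ 0.11228. Doubling: P(τ_{3.52} ≤ 8.4) ≈ 2 · 0.11228 = 0.22456 ≈ 0.2246.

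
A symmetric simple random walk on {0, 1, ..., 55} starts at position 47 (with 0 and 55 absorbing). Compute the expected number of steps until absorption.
E[τ | X_0 = 47] = 376

Let v_k = E[τ | X_0 = k]. Boundary: v_0 = v_55 = 0. Recurrence: v_k = 1 + (v_{k-1} + v_{k+1})/2 for 1 ≤ k ≤ 54. The particular solution to v_k − (v_{k-1} + v_{k+1})/2 = 1 is v_k = −k^2. Adding homogeneous solution A + B k and matching boundaries gives v_k = k (55 − k). Substituting k = 47: v_47 = 47 · 8 = 376.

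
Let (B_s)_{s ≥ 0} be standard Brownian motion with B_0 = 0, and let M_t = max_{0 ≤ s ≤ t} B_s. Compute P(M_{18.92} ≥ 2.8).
P(M_{18.92} ≥ 2.8) = 2·P(B_{18.92} ≥ 2.8) = 2(1 − Φ(2.8/√18.92)) ≈ 0.5198

By the reflection principle for Brownian motion, P(M_t ≥ a) = 2 · P(B_t ≥ a) for a ≥ 0. Since B_t ~ N(0, t), P(B_t ≥ 2.8) = 1 − Φ(2.8/√t) = 1 − Φ(2.8/√18.92) = 1 − Φ(0.6437). So
  P(M_{18.92} ≥ 2.8) = 2(1 − Φ(0.6437)) ≈ 0.5198.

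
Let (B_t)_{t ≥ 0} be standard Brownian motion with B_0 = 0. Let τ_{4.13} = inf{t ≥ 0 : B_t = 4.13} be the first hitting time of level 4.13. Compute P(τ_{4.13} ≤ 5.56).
P(τ_{4.13} ≤ 5.56) = 2(1 − Φ(4.13/√5.56)) = 2(1 − Φ(1.7515)) ≈ 0.0799

By the reflection principle for standard BM, P(τ_b ≤ t) = 2 · P(B_t ≥ b). Since B_t ~ N(0, t), P(B_t ≥ 4.13) = 1 − Φ(4.13/√t) = 1 − Φ(4.13/√5.56) = 1 − Φ(1.7515) ≈ 0.03993. Doubling: P(τ_{4.13} ≤ 5.56) ≈ 2 · 0.03993 = 0.07986 ≈ 0.0799.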